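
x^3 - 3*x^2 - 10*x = x*(x - 5)*(x + 2)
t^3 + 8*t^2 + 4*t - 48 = (t - 2)*(t + 4)*(t + 6)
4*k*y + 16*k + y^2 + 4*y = (4*k + y)*(y + 4)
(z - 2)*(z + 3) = z^2 + z - 6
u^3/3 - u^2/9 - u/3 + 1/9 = (u/3 + 1/3)*(u - 1)*(u - 1/3)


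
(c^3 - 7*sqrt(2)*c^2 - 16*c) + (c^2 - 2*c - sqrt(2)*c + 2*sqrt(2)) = c^3 - 7*sqrt(2)*c^2 + c^2 - 18*c - sqrt(2)*c + 2*sqrt(2)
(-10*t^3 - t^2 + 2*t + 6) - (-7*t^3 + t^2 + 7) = -3*t^3 - 2*t^2 + 2*t - 1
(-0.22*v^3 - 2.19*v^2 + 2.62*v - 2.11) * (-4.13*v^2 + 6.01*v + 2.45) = 0.9086*v^5 + 7.7225*v^4 - 24.5215*v^3 + 19.095*v^2 - 6.2621*v - 5.1695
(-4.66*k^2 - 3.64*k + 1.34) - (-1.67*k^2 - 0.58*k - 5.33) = -2.99*k^2 - 3.06*k + 6.67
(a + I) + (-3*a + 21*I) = -2*a + 22*I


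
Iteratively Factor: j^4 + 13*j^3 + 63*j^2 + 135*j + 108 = (j + 4)*(j^3 + 9*j^2 + 27*j + 27) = (j + 3)*(j + 4)*(j^2 + 6*j + 9) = (j + 3)^2*(j + 4)*(j + 3)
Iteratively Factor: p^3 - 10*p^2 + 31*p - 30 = (p - 2)*(p^2 - 8*p + 15) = (p - 3)*(p - 2)*(p - 5)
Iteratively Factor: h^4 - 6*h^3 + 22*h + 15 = (h + 1)*(h^3 - 7*h^2 + 7*h + 15) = (h - 3)*(h + 1)*(h^2 - 4*h - 5) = (h - 3)*(h + 1)^2*(h - 5)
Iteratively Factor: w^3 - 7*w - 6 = (w - 3)*(w^2 + 3*w + 2) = (w - 3)*(w + 2)*(w + 1)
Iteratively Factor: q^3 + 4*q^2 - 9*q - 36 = (q + 3)*(q^2 + q - 12) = (q - 3)*(q + 3)*(q + 4)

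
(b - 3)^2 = b^2 - 6*b + 9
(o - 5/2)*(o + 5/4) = o^2 - 5*o/4 - 25/8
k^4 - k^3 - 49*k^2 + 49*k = k*(k - 7)*(k - 1)*(k + 7)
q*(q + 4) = q^2 + 4*q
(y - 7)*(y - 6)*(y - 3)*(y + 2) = y^4 - 14*y^3 + 49*y^2 + 36*y - 252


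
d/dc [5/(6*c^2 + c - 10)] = 5*(-12*c - 1)/(6*c^2 + c - 10)^2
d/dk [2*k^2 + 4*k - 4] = 4*k + 4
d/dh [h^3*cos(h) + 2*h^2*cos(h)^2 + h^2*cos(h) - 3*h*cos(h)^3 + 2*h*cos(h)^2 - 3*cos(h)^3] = -h^3*sin(h) - h^2*sin(h) - 2*h^2*sin(2*h) + 3*h^2*cos(h) + 9*h*sin(h)*cos(h)^2 - 2*h*sin(2*h) + 4*h*cos(h)^2 + 2*h*cos(h) + 9*sin(h)*cos(h)^2 - 3*cos(h)^3 + 2*cos(h)^2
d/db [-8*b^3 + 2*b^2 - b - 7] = -24*b^2 + 4*b - 1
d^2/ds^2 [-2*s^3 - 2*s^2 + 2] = -12*s - 4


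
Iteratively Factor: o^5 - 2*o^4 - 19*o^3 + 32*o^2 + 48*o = (o - 3)*(o^4 + o^3 - 16*o^2 - 16*o) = (o - 3)*(o + 1)*(o^3 - 16*o) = (o - 4)*(o - 3)*(o + 1)*(o^2 + 4*o) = (o - 4)*(o - 3)*(o + 1)*(o + 4)*(o)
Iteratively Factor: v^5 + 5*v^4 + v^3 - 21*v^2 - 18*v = (v + 1)*(v^4 + 4*v^3 - 3*v^2 - 18*v) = (v + 1)*(v + 3)*(v^3 + v^2 - 6*v) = v*(v + 1)*(v + 3)*(v^2 + v - 6) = v*(v + 1)*(v + 3)^2*(v - 2)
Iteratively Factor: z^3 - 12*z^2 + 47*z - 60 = (z - 5)*(z^2 - 7*z + 12) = (z - 5)*(z - 3)*(z - 4)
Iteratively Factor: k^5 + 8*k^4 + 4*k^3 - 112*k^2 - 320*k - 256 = (k + 4)*(k^4 + 4*k^3 - 12*k^2 - 64*k - 64) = (k + 4)^2*(k^3 - 12*k - 16) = (k - 4)*(k + 4)^2*(k^2 + 4*k + 4) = (k - 4)*(k + 2)*(k + 4)^2*(k + 2)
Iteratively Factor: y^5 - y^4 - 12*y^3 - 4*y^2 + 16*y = (y)*(y^4 - y^3 - 12*y^2 - 4*y + 16) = y*(y + 2)*(y^3 - 3*y^2 - 6*y + 8) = y*(y - 1)*(y + 2)*(y^2 - 2*y - 8) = y*(y - 4)*(y - 1)*(y + 2)*(y + 2)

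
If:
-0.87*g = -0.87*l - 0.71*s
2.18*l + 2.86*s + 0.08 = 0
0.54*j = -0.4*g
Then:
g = -0.495834651481599*s - 0.036697247706422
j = 0.367284927023406*s + 0.0271831464492015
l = -1.31192660550459*s - 0.036697247706422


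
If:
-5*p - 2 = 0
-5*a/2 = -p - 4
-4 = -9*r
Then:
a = 36/25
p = -2/5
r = 4/9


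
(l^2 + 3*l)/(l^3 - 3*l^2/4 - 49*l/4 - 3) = 4*l/(4*l^2 - 15*l - 4)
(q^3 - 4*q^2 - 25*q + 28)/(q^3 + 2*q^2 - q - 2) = (q^2 - 3*q - 28)/(q^2 + 3*q + 2)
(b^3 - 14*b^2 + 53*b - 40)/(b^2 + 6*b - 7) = (b^2 - 13*b + 40)/(b + 7)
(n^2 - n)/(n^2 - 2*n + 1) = n/(n - 1)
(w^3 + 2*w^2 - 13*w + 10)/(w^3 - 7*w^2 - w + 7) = (w^2 + 3*w - 10)/(w^2 - 6*w - 7)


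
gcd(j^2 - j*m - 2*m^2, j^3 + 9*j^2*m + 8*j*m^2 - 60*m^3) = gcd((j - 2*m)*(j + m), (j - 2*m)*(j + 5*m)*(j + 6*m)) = j - 2*m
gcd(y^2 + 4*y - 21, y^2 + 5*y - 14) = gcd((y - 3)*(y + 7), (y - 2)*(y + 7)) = y + 7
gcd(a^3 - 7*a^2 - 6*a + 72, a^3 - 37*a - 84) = a + 3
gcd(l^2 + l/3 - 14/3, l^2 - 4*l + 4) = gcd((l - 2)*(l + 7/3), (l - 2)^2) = l - 2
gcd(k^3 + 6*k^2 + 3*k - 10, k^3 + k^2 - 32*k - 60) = k^2 + 7*k + 10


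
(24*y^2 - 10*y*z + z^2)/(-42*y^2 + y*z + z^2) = (-4*y + z)/(7*y + z)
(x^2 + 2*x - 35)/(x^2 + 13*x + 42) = (x - 5)/(x + 6)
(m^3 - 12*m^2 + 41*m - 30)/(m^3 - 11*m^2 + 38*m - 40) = (m^2 - 7*m + 6)/(m^2 - 6*m + 8)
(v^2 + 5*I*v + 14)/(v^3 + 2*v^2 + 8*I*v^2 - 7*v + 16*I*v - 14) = (v - 2*I)/(v^2 + v*(2 + I) + 2*I)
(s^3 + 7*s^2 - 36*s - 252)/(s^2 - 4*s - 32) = (-s^3 - 7*s^2 + 36*s + 252)/(-s^2 + 4*s + 32)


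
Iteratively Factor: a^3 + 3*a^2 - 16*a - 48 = (a + 3)*(a^2 - 16) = (a - 4)*(a + 3)*(a + 4)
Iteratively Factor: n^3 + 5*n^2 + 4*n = (n)*(n^2 + 5*n + 4) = n*(n + 4)*(n + 1)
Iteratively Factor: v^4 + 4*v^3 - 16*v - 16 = (v + 2)*(v^3 + 2*v^2 - 4*v - 8) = (v + 2)^2*(v^2 - 4) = (v - 2)*(v + 2)^2*(v + 2)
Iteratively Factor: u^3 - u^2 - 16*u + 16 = (u + 4)*(u^2 - 5*u + 4) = (u - 4)*(u + 4)*(u - 1)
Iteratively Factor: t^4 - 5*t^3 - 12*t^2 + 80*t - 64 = (t + 4)*(t^3 - 9*t^2 + 24*t - 16) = (t - 4)*(t + 4)*(t^2 - 5*t + 4) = (t - 4)*(t - 1)*(t + 4)*(t - 4)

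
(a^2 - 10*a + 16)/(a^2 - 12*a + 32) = (a - 2)/(a - 4)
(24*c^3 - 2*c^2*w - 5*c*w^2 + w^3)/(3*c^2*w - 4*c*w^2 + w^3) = (-8*c^2 - 2*c*w + w^2)/(w*(-c + w))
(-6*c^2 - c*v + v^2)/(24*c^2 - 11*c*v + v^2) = (2*c + v)/(-8*c + v)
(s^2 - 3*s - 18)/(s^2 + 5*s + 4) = (s^2 - 3*s - 18)/(s^2 + 5*s + 4)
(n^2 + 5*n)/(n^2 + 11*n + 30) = n/(n + 6)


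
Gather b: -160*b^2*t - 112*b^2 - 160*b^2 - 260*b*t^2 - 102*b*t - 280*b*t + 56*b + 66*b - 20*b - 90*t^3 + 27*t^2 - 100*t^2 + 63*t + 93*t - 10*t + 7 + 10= b^2*(-160*t - 272) + b*(-260*t^2 - 382*t + 102) - 90*t^3 - 73*t^2 + 146*t + 17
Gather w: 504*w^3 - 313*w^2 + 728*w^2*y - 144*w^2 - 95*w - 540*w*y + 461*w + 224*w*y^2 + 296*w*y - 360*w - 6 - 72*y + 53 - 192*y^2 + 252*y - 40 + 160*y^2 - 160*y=504*w^3 + w^2*(728*y - 457) + w*(224*y^2 - 244*y + 6) - 32*y^2 + 20*y + 7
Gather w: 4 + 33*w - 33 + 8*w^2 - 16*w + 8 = 8*w^2 + 17*w - 21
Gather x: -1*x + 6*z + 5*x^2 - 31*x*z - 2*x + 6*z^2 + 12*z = 5*x^2 + x*(-31*z - 3) + 6*z^2 + 18*z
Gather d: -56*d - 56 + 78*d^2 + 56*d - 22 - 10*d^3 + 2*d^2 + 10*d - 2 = -10*d^3 + 80*d^2 + 10*d - 80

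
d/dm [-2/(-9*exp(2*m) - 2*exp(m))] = 4*(-9*exp(m) - 1)*exp(-m)/(9*exp(m) + 2)^2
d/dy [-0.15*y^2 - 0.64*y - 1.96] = -0.3*y - 0.64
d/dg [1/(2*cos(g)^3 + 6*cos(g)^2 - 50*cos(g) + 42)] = (3*cos(g)^2 + 6*cos(g) - 25)*sin(g)/(2*(cos(g)^3 + 3*cos(g)^2 - 25*cos(g) + 21)^2)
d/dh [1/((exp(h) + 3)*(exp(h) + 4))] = (-2*exp(h) - 7)*exp(h)/(exp(4*h) + 14*exp(3*h) + 73*exp(2*h) + 168*exp(h) + 144)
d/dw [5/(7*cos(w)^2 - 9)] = 140*sin(2*w)/(11 - 7*cos(2*w))^2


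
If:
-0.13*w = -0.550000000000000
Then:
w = 4.23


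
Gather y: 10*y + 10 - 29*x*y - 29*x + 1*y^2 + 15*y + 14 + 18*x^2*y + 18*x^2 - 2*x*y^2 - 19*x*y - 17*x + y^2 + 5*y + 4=18*x^2 - 46*x + y^2*(2 - 2*x) + y*(18*x^2 - 48*x + 30) + 28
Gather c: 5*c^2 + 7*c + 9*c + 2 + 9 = 5*c^2 + 16*c + 11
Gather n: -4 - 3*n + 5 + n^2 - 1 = n^2 - 3*n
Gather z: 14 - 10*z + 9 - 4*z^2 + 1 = -4*z^2 - 10*z + 24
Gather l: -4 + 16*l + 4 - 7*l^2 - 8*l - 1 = -7*l^2 + 8*l - 1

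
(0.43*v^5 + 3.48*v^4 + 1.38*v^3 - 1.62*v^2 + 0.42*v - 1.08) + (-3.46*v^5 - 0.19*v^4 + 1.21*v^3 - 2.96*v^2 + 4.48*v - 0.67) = -3.03*v^5 + 3.29*v^4 + 2.59*v^3 - 4.58*v^2 + 4.9*v - 1.75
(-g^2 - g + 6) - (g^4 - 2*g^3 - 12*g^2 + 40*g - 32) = -g^4 + 2*g^3 + 11*g^2 - 41*g + 38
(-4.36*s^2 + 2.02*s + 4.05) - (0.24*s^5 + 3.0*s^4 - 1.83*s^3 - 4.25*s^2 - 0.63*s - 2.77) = -0.24*s^5 - 3.0*s^4 + 1.83*s^3 - 0.11*s^2 + 2.65*s + 6.82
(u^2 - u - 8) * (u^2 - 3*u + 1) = u^4 - 4*u^3 - 4*u^2 + 23*u - 8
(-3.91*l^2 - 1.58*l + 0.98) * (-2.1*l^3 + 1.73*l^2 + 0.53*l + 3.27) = 8.211*l^5 - 3.4463*l^4 - 6.8637*l^3 - 11.9277*l^2 - 4.6472*l + 3.2046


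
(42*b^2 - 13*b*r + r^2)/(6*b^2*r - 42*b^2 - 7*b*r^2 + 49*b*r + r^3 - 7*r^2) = (-7*b + r)/(-b*r + 7*b + r^2 - 7*r)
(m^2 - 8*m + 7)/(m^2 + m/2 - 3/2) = 2*(m - 7)/(2*m + 3)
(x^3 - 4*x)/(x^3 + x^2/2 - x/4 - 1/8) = 8*x*(x^2 - 4)/(8*x^3 + 4*x^2 - 2*x - 1)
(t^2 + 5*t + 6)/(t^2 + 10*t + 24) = (t^2 + 5*t + 6)/(t^2 + 10*t + 24)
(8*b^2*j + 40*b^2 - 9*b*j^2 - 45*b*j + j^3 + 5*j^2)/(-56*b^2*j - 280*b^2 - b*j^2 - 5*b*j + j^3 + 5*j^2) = (-b + j)/(7*b + j)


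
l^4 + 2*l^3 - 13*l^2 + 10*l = l*(l - 2)*(l - 1)*(l + 5)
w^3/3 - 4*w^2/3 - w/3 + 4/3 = (w/3 + 1/3)*(w - 4)*(w - 1)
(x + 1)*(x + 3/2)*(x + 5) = x^3 + 15*x^2/2 + 14*x + 15/2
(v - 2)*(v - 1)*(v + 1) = v^3 - 2*v^2 - v + 2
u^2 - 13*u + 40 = (u - 8)*(u - 5)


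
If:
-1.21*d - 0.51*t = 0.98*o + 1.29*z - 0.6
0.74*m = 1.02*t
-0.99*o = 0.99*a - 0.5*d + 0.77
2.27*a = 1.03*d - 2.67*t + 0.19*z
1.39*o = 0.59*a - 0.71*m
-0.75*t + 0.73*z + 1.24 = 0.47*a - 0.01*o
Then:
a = 0.24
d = 1.71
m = 0.51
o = -0.16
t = 0.37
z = -1.16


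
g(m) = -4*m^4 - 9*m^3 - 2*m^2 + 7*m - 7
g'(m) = -16*m^3 - 27*m^2 - 4*m + 7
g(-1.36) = -11.26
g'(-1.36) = 2.75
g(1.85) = -104.73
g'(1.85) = -194.11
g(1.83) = -100.90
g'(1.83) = -188.80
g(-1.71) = -14.02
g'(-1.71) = 14.89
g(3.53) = -1024.19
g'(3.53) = -1047.36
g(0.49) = -5.34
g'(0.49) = -3.33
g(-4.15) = -613.69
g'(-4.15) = 702.17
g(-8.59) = -16288.88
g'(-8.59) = 8190.52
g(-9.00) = -19915.00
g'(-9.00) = 9520.00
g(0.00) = -7.00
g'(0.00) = 7.00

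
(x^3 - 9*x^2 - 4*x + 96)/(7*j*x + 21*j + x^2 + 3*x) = (x^2 - 12*x + 32)/(7*j + x)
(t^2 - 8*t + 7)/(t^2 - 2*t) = (t^2 - 8*t + 7)/(t*(t - 2))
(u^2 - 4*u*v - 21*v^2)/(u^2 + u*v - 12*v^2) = (u^2 - 4*u*v - 21*v^2)/(u^2 + u*v - 12*v^2)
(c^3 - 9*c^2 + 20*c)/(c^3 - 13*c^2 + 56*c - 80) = c/(c - 4)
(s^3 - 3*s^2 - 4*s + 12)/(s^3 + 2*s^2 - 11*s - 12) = (s^2 - 4)/(s^2 + 5*s + 4)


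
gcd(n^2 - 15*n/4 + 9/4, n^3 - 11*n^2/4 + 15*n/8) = 1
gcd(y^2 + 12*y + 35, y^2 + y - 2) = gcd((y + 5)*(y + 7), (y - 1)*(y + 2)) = 1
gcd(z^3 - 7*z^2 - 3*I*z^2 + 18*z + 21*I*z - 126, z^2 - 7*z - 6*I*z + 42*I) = z^2 + z*(-7 - 6*I) + 42*I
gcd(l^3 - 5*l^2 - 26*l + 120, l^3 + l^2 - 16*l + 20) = l + 5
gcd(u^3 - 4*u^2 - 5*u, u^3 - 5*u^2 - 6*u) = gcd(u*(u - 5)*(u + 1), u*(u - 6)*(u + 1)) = u^2 + u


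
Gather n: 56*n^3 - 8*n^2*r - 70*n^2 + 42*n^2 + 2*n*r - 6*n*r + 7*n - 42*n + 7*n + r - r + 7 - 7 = 56*n^3 + n^2*(-8*r - 28) + n*(-4*r - 28)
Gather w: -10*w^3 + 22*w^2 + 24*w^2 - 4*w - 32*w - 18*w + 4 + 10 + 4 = -10*w^3 + 46*w^2 - 54*w + 18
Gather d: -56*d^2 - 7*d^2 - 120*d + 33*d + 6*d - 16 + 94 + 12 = -63*d^2 - 81*d + 90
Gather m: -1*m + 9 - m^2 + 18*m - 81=-m^2 + 17*m - 72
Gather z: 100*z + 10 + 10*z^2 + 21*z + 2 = 10*z^2 + 121*z + 12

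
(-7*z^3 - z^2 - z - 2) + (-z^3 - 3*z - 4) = -8*z^3 - z^2 - 4*z - 6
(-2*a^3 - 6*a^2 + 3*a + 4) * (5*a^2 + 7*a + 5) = -10*a^5 - 44*a^4 - 37*a^3 + 11*a^2 + 43*a + 20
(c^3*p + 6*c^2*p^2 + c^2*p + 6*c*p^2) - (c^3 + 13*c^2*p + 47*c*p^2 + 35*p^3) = c^3*p - c^3 + 6*c^2*p^2 - 12*c^2*p - 41*c*p^2 - 35*p^3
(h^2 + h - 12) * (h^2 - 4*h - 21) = h^4 - 3*h^3 - 37*h^2 + 27*h + 252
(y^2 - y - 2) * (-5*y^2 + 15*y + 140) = -5*y^4 + 20*y^3 + 135*y^2 - 170*y - 280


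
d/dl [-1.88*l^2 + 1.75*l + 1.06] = 1.75 - 3.76*l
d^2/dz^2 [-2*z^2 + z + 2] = -4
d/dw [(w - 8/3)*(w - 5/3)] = 2*w - 13/3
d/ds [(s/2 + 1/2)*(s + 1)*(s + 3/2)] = (s + 1)*(3*s + 4)/2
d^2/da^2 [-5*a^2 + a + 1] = -10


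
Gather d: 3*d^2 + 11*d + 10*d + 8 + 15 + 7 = 3*d^2 + 21*d + 30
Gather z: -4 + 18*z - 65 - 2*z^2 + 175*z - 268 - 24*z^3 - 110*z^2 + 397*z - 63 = -24*z^3 - 112*z^2 + 590*z - 400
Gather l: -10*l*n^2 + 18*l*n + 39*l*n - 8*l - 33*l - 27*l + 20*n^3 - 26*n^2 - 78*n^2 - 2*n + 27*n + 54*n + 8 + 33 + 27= l*(-10*n^2 + 57*n - 68) + 20*n^3 - 104*n^2 + 79*n + 68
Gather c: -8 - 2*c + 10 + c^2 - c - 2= c^2 - 3*c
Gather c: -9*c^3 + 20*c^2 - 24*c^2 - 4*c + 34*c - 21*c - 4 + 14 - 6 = -9*c^3 - 4*c^2 + 9*c + 4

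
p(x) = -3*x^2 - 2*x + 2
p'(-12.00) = 70.00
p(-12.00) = -406.00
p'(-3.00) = 16.00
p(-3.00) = -19.00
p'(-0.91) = 3.46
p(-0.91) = 1.34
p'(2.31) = -15.86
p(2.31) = -18.63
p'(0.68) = -6.08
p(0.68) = -0.75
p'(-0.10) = -1.40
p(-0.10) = 2.17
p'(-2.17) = 11.02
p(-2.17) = -7.79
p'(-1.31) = 5.86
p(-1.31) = -0.53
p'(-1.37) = 6.22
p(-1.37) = -0.89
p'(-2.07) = 10.42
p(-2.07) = -6.71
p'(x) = -6*x - 2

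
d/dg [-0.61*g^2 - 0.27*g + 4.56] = -1.22*g - 0.27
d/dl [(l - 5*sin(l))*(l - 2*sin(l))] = -7*l*cos(l) + 2*l - 7*sin(l) + 10*sin(2*l)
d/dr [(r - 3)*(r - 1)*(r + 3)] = 3*r^2 - 2*r - 9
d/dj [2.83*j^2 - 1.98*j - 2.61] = 5.66*j - 1.98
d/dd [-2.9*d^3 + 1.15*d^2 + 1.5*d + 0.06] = -8.7*d^2 + 2.3*d + 1.5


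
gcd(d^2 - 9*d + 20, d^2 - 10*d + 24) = d - 4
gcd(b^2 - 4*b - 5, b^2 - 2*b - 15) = b - 5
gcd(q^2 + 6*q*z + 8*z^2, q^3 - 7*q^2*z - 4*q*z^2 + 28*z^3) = q + 2*z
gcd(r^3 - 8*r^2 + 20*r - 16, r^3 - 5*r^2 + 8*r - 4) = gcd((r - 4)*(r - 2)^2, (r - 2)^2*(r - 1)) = r^2 - 4*r + 4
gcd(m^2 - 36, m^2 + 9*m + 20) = 1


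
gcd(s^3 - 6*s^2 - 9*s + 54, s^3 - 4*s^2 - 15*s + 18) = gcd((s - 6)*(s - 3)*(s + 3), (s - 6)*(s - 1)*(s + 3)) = s^2 - 3*s - 18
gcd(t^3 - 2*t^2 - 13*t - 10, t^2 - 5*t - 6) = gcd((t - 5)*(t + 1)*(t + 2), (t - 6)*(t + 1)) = t + 1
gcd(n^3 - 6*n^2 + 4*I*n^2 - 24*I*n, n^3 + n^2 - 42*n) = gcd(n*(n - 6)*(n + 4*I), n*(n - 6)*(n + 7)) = n^2 - 6*n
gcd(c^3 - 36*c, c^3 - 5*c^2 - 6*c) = c^2 - 6*c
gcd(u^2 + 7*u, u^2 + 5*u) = u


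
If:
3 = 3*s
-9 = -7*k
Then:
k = 9/7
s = 1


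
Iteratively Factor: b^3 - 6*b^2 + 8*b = (b)*(b^2 - 6*b + 8) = b*(b - 4)*(b - 2)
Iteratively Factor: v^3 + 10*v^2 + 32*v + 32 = (v + 2)*(v^2 + 8*v + 16) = (v + 2)*(v + 4)*(v + 4)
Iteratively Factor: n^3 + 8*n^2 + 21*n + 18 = (n + 3)*(n^2 + 5*n + 6) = (n + 3)^2*(n + 2)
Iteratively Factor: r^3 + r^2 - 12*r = (r + 4)*(r^2 - 3*r) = r*(r + 4)*(r - 3)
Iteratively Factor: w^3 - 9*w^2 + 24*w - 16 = (w - 4)*(w^2 - 5*w + 4) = (w - 4)*(w - 1)*(w - 4)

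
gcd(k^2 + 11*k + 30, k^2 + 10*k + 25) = k + 5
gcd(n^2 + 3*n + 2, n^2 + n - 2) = n + 2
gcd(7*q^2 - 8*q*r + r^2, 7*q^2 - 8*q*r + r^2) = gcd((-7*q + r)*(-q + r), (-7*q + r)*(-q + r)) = 7*q^2 - 8*q*r + r^2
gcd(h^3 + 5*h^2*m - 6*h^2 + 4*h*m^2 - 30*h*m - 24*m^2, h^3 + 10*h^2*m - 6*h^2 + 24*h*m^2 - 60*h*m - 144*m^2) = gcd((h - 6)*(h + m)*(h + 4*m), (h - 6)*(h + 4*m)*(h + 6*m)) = h^2 + 4*h*m - 6*h - 24*m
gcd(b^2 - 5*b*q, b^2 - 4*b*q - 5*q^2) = -b + 5*q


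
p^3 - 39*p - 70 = (p - 7)*(p + 2)*(p + 5)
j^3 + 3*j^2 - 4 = (j - 1)*(j + 2)^2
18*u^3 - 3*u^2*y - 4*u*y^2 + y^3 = (-3*u + y)^2*(2*u + y)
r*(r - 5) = r^2 - 5*r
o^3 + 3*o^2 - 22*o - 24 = (o - 4)*(o + 1)*(o + 6)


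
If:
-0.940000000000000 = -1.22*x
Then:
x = 0.77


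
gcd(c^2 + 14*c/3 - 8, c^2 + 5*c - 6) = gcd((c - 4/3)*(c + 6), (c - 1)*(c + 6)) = c + 6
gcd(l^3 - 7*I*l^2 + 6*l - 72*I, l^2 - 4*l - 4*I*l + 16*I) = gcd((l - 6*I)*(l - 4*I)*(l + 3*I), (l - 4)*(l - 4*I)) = l - 4*I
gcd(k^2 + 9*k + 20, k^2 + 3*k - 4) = k + 4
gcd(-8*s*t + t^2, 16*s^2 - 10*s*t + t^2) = 8*s - t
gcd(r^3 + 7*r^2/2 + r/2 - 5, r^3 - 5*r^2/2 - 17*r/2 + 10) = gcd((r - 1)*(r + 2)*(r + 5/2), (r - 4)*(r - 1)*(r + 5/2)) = r^2 + 3*r/2 - 5/2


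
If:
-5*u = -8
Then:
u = 8/5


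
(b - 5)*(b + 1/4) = b^2 - 19*b/4 - 5/4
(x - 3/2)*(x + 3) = x^2 + 3*x/2 - 9/2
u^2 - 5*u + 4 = (u - 4)*(u - 1)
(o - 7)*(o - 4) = o^2 - 11*o + 28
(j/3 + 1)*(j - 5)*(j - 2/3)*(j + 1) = j^4/3 - 5*j^3/9 - 49*j^2/9 - 11*j/9 + 10/3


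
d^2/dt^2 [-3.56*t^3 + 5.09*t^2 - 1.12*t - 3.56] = 10.18 - 21.36*t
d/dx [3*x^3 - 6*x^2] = 3*x*(3*x - 4)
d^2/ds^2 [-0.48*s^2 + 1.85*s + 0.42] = -0.960000000000000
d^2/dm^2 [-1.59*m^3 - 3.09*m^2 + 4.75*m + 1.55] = -9.54*m - 6.18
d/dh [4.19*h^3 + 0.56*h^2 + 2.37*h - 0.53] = 12.57*h^2 + 1.12*h + 2.37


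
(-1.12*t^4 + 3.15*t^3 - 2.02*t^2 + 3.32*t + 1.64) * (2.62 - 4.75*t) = 5.32*t^5 - 17.8969*t^4 + 17.848*t^3 - 21.0624*t^2 + 0.9084*t + 4.2968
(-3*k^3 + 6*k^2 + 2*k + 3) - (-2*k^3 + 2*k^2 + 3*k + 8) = -k^3 + 4*k^2 - k - 5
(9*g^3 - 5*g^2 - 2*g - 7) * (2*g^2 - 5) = 18*g^5 - 10*g^4 - 49*g^3 + 11*g^2 + 10*g + 35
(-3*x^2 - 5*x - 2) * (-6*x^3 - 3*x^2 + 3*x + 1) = 18*x^5 + 39*x^4 + 18*x^3 - 12*x^2 - 11*x - 2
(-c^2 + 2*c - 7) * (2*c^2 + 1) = -2*c^4 + 4*c^3 - 15*c^2 + 2*c - 7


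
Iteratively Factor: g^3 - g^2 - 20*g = (g - 5)*(g^2 + 4*g) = (g - 5)*(g + 4)*(g)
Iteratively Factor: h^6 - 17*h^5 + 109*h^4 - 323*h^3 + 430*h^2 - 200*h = (h - 1)*(h^5 - 16*h^4 + 93*h^3 - 230*h^2 + 200*h) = (h - 4)*(h - 1)*(h^4 - 12*h^3 + 45*h^2 - 50*h) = (h - 4)*(h - 2)*(h - 1)*(h^3 - 10*h^2 + 25*h) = (h - 5)*(h - 4)*(h - 2)*(h - 1)*(h^2 - 5*h) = (h - 5)^2*(h - 4)*(h - 2)*(h - 1)*(h)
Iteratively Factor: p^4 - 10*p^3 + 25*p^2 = (p)*(p^3 - 10*p^2 + 25*p) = p*(p - 5)*(p^2 - 5*p) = p*(p - 5)^2*(p)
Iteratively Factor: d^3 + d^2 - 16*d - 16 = (d + 1)*(d^2 - 16) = (d - 4)*(d + 1)*(d + 4)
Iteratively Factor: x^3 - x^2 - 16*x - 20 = (x + 2)*(x^2 - 3*x - 10) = (x - 5)*(x + 2)*(x + 2)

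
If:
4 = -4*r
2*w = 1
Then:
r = -1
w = 1/2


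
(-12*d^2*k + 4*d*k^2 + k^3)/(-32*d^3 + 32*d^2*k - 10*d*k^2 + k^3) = k*(6*d + k)/(16*d^2 - 8*d*k + k^2)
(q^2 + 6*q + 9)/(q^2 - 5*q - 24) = (q + 3)/(q - 8)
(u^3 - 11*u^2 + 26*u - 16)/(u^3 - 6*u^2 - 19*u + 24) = (u - 2)/(u + 3)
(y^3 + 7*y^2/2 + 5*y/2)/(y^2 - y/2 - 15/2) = y*(y + 1)/(y - 3)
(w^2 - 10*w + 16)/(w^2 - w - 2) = (w - 8)/(w + 1)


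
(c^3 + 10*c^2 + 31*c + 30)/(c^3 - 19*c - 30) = (c + 5)/(c - 5)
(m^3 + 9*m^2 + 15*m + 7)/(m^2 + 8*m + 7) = m + 1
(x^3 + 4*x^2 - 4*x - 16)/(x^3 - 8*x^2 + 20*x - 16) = (x^2 + 6*x + 8)/(x^2 - 6*x + 8)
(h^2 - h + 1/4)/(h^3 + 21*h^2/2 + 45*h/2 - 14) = (h - 1/2)/(h^2 + 11*h + 28)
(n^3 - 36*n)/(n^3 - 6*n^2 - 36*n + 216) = n/(n - 6)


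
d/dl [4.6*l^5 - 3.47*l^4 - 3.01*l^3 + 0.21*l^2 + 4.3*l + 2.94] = 23.0*l^4 - 13.88*l^3 - 9.03*l^2 + 0.42*l + 4.3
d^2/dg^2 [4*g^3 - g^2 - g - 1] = 24*g - 2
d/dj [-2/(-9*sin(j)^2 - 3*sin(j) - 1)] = -6*(6*sin(j) + 1)*cos(j)/(9*sin(j)^2 + 3*sin(j) + 1)^2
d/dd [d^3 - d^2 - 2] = d*(3*d - 2)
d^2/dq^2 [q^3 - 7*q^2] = 6*q - 14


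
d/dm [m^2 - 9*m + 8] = 2*m - 9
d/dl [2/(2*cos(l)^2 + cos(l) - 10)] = 2*(4*cos(l) + 1)*sin(l)/(cos(l) + cos(2*l) - 9)^2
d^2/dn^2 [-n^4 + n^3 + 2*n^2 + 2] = -12*n^2 + 6*n + 4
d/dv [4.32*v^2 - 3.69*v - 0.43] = 8.64*v - 3.69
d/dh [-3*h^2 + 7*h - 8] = 7 - 6*h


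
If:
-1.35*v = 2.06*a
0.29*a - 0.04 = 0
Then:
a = 0.14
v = -0.21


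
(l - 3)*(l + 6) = l^2 + 3*l - 18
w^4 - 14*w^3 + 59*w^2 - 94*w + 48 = (w - 8)*(w - 3)*(w - 2)*(w - 1)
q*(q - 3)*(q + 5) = q^3 + 2*q^2 - 15*q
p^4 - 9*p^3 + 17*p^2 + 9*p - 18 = (p - 6)*(p - 3)*(p - 1)*(p + 1)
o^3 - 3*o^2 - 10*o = o*(o - 5)*(o + 2)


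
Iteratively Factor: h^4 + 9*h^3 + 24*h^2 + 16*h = (h + 1)*(h^3 + 8*h^2 + 16*h) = (h + 1)*(h + 4)*(h^2 + 4*h) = h*(h + 1)*(h + 4)*(h + 4)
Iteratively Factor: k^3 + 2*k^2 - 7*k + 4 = (k + 4)*(k^2 - 2*k + 1) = (k - 1)*(k + 4)*(k - 1)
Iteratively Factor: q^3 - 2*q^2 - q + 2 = (q - 1)*(q^2 - q - 2) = (q - 1)*(q + 1)*(q - 2)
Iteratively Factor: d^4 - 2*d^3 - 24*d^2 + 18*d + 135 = (d + 3)*(d^3 - 5*d^2 - 9*d + 45) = (d - 3)*(d + 3)*(d^2 - 2*d - 15) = (d - 3)*(d + 3)^2*(d - 5)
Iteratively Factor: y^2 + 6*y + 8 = (y + 2)*(y + 4)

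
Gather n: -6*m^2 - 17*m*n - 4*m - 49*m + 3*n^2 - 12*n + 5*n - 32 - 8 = -6*m^2 - 53*m + 3*n^2 + n*(-17*m - 7) - 40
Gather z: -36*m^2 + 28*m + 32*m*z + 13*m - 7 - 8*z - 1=-36*m^2 + 41*m + z*(32*m - 8) - 8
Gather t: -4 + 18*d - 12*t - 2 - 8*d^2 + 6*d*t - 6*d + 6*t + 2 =-8*d^2 + 12*d + t*(6*d - 6) - 4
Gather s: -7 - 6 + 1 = -12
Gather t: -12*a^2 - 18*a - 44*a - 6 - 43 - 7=-12*a^2 - 62*a - 56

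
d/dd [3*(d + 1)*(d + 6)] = 6*d + 21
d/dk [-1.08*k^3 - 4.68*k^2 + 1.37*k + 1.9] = -3.24*k^2 - 9.36*k + 1.37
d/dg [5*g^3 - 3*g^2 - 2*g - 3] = 15*g^2 - 6*g - 2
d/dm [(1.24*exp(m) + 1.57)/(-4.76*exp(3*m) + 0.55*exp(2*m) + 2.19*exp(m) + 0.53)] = (11.8048*exp(3*m) + 21.7376*exp(2*m) - 1.727*exp(m) - 2.7811)*exp(m)/(22.6576*exp(6*m) - 5.236*exp(5*m) - 20.5463*exp(4*m) - 2.6366*exp(3*m) + 5.3791*exp(2*m) + 2.3214*exp(m) + 0.2809)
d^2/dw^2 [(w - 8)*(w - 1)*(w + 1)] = 6*w - 16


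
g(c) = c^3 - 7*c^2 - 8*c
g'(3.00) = -23.00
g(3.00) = -60.00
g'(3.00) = -23.00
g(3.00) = -60.00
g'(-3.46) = 76.35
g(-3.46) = -97.54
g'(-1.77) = 26.18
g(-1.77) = -13.32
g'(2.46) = -24.29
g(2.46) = -47.15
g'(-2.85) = 56.27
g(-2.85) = -57.21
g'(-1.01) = 9.20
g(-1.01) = -0.09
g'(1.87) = -23.69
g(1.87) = -32.90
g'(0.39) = -13.00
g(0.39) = -4.13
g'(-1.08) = 10.62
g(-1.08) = -0.78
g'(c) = 3*c^2 - 14*c - 8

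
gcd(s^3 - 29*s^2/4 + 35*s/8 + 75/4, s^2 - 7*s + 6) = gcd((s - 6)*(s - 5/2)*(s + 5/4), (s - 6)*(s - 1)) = s - 6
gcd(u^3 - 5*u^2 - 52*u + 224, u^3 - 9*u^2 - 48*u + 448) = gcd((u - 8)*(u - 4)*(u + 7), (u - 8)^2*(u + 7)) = u^2 - u - 56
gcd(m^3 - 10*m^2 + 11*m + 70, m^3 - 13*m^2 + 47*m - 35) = m^2 - 12*m + 35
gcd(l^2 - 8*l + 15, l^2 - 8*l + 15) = l^2 - 8*l + 15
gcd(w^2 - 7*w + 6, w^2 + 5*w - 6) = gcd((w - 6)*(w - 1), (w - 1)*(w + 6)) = w - 1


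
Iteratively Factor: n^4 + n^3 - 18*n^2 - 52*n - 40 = (n + 2)*(n^3 - n^2 - 16*n - 20) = (n + 2)^2*(n^2 - 3*n - 10) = (n - 5)*(n + 2)^2*(n + 2)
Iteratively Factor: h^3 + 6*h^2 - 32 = (h - 2)*(h^2 + 8*h + 16) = (h - 2)*(h + 4)*(h + 4)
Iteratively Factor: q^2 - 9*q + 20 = (q - 5)*(q - 4)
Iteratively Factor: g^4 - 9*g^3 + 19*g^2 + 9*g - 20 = (g - 4)*(g^3 - 5*g^2 - g + 5) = (g - 5)*(g - 4)*(g^2 - 1) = (g - 5)*(g - 4)*(g + 1)*(g - 1)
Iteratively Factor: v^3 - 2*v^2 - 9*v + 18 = (v - 2)*(v^2 - 9) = (v - 2)*(v + 3)*(v - 3)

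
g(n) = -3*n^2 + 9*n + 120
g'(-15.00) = 99.00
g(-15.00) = -690.00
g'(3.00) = -9.00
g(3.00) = 120.00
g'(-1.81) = 19.86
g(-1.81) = 93.88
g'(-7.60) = 54.60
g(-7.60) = -121.68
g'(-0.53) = 12.18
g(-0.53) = 114.39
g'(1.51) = -0.06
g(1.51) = 126.75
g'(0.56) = 5.64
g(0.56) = 124.10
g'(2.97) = -8.82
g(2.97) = 120.27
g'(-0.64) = 12.84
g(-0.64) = 113.01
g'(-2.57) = 24.42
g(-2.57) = 77.06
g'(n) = 9 - 6*n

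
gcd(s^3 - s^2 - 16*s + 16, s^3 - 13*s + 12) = s^2 + 3*s - 4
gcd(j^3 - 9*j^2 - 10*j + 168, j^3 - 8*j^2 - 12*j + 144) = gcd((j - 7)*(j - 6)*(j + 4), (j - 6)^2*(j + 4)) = j^2 - 2*j - 24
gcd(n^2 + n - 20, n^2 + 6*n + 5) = n + 5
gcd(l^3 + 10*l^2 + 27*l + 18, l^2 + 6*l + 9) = l + 3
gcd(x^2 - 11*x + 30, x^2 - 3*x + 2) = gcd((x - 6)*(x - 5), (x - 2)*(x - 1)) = 1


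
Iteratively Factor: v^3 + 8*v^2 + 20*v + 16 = (v + 2)*(v^2 + 6*v + 8) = (v + 2)^2*(v + 4)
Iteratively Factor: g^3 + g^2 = (g)*(g^2 + g) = g^2*(g + 1)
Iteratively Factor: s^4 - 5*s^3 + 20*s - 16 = (s - 2)*(s^3 - 3*s^2 - 6*s + 8) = (s - 4)*(s - 2)*(s^2 + s - 2) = (s - 4)*(s - 2)*(s + 2)*(s - 1)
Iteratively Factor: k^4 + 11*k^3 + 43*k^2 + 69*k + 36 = (k + 3)*(k^3 + 8*k^2 + 19*k + 12) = (k + 1)*(k + 3)*(k^2 + 7*k + 12) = (k + 1)*(k + 3)*(k + 4)*(k + 3)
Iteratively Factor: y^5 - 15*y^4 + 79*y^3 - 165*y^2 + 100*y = (y - 4)*(y^4 - 11*y^3 + 35*y^2 - 25*y) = (y - 5)*(y - 4)*(y^3 - 6*y^2 + 5*y) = (y - 5)*(y - 4)*(y - 1)*(y^2 - 5*y) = y*(y - 5)*(y - 4)*(y - 1)*(y - 5)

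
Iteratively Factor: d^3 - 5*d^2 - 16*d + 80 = (d - 4)*(d^2 - d - 20) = (d - 5)*(d - 4)*(d + 4)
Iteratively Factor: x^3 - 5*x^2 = (x)*(x^2 - 5*x) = x^2*(x - 5)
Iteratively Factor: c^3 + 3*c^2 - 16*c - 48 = (c + 4)*(c^2 - c - 12) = (c + 3)*(c + 4)*(c - 4)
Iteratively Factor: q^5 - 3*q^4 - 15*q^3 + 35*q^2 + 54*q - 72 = (q + 2)*(q^4 - 5*q^3 - 5*q^2 + 45*q - 36) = (q + 2)*(q + 3)*(q^3 - 8*q^2 + 19*q - 12) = (q - 3)*(q + 2)*(q + 3)*(q^2 - 5*q + 4) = (q - 4)*(q - 3)*(q + 2)*(q + 3)*(q - 1)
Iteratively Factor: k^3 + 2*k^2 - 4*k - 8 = (k + 2)*(k^2 - 4) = (k + 2)^2*(k - 2)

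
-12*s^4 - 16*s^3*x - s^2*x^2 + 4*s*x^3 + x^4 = (-2*s + x)*(s + x)*(2*s + x)*(3*s + x)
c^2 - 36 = (c - 6)*(c + 6)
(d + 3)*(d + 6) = d^2 + 9*d + 18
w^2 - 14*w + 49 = (w - 7)^2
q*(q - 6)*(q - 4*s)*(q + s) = q^4 - 3*q^3*s - 6*q^3 - 4*q^2*s^2 + 18*q^2*s + 24*q*s^2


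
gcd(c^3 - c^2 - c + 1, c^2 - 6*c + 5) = c - 1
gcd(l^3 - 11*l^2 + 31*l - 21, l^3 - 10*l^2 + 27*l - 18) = l^2 - 4*l + 3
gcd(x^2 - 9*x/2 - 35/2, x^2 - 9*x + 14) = x - 7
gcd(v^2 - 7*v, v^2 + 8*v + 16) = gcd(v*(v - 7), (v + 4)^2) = 1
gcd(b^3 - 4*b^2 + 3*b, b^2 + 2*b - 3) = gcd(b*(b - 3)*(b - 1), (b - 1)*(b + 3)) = b - 1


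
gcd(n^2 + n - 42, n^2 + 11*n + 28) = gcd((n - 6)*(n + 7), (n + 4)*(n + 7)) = n + 7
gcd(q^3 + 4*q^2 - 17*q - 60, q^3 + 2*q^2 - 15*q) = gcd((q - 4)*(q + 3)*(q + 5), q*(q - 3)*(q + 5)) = q + 5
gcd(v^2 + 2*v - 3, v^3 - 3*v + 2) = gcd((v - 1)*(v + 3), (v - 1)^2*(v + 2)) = v - 1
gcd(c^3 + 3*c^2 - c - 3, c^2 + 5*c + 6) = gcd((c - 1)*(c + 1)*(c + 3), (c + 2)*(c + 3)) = c + 3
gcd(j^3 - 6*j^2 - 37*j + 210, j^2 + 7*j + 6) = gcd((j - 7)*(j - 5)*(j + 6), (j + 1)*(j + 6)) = j + 6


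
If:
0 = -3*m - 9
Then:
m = -3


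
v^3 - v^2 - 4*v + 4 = (v - 2)*(v - 1)*(v + 2)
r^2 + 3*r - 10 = (r - 2)*(r + 5)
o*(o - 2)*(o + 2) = o^3 - 4*o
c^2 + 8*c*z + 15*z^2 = (c + 3*z)*(c + 5*z)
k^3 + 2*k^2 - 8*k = k*(k - 2)*(k + 4)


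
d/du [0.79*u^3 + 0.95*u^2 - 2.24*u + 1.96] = 2.37*u^2 + 1.9*u - 2.24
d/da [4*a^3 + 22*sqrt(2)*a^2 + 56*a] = 12*a^2 + 44*sqrt(2)*a + 56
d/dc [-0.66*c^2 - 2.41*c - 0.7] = -1.32*c - 2.41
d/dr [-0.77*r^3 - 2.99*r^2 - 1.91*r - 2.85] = -2.31*r^2 - 5.98*r - 1.91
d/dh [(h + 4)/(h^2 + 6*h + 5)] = (h^2 + 6*h - 2*(h + 3)*(h + 4) + 5)/(h^2 + 6*h + 5)^2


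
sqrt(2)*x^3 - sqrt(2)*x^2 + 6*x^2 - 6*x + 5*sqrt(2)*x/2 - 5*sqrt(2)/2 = (x - 1)*(x + 5*sqrt(2)/2)*(sqrt(2)*x + 1)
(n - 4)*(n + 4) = n^2 - 16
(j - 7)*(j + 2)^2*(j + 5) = j^4 + 2*j^3 - 39*j^2 - 148*j - 140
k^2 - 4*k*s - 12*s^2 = (k - 6*s)*(k + 2*s)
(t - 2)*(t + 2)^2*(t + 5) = t^4 + 7*t^3 + 6*t^2 - 28*t - 40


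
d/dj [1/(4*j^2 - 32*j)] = (4 - j)/(2*j^2*(j - 8)^2)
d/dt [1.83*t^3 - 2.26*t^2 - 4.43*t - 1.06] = 5.49*t^2 - 4.52*t - 4.43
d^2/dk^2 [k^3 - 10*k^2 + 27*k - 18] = 6*k - 20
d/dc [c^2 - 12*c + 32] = 2*c - 12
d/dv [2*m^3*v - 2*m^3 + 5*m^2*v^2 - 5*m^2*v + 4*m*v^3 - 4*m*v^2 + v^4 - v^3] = 2*m^3 + 10*m^2*v - 5*m^2 + 12*m*v^2 - 8*m*v + 4*v^3 - 3*v^2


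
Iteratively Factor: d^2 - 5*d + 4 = (d - 4)*(d - 1)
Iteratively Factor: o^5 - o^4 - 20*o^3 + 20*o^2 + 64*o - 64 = (o - 1)*(o^4 - 20*o^2 + 64) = (o - 2)*(o - 1)*(o^3 + 2*o^2 - 16*o - 32) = (o - 2)*(o - 1)*(o + 2)*(o^2 - 16) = (o - 4)*(o - 2)*(o - 1)*(o + 2)*(o + 4)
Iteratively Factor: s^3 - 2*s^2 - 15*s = (s)*(s^2 - 2*s - 15) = s*(s - 5)*(s + 3)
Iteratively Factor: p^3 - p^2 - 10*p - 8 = (p + 1)*(p^2 - 2*p - 8) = (p - 4)*(p + 1)*(p + 2)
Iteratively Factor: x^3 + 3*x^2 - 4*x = (x)*(x^2 + 3*x - 4) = x*(x + 4)*(x - 1)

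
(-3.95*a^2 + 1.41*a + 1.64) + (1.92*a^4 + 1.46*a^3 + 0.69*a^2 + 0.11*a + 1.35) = 1.92*a^4 + 1.46*a^3 - 3.26*a^2 + 1.52*a + 2.99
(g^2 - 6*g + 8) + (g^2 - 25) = 2*g^2 - 6*g - 17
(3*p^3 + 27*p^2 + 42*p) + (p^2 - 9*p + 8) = 3*p^3 + 28*p^2 + 33*p + 8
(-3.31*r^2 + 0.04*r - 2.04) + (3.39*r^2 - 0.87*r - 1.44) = 0.0800000000000001*r^2 - 0.83*r - 3.48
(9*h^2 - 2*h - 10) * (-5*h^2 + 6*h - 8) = -45*h^4 + 64*h^3 - 34*h^2 - 44*h + 80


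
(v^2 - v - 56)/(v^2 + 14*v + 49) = (v - 8)/(v + 7)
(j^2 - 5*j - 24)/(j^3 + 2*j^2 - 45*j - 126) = (j - 8)/(j^2 - j - 42)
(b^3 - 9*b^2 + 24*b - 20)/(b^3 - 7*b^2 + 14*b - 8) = (b^2 - 7*b + 10)/(b^2 - 5*b + 4)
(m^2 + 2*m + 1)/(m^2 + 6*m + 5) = (m + 1)/(m + 5)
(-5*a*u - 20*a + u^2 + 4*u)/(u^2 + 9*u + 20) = (-5*a + u)/(u + 5)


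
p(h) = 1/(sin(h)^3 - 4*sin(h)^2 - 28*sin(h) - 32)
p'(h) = (-3*sin(h)^2*cos(h) + 8*sin(h)*cos(h) + 28*cos(h))/(sin(h)^3 - 4*sin(h)^2 - 28*sin(h) - 32)^2 = (14 - 3*sin(h))*cos(h)/((sin(h) - 8)^2*(sin(h) + 2)^3)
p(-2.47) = -0.06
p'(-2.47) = -0.06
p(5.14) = -0.09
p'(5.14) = 0.07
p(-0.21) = -0.04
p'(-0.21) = 0.04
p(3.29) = -0.04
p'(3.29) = -0.03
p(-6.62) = -0.04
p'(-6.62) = 0.04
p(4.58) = -0.11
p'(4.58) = -0.03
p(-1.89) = -0.10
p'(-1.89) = -0.06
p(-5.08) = -0.02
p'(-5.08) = 0.00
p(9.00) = -0.02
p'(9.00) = -0.01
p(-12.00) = -0.02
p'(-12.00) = 0.01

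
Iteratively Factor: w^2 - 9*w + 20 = (w - 5)*(w - 4)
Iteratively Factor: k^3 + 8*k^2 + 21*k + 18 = (k + 2)*(k^2 + 6*k + 9) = (k + 2)*(k + 3)*(k + 3)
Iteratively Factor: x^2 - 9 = (x + 3)*(x - 3)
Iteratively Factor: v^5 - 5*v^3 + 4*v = (v + 1)*(v^4 - v^3 - 4*v^2 + 4*v) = (v - 1)*(v + 1)*(v^3 - 4*v) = (v - 1)*(v + 1)*(v + 2)*(v^2 - 2*v) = v*(v - 1)*(v + 1)*(v + 2)*(v - 2)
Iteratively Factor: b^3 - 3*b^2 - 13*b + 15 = (b + 3)*(b^2 - 6*b + 5) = (b - 1)*(b + 3)*(b - 5)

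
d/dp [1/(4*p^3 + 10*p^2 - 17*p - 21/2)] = 4*(-12*p^2 - 20*p + 17)/(8*p^3 + 20*p^2 - 34*p - 21)^2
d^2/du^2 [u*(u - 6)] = 2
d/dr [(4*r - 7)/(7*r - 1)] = 45/(7*r - 1)^2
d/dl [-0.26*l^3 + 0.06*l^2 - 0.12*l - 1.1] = -0.78*l^2 + 0.12*l - 0.12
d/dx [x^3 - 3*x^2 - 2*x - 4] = 3*x^2 - 6*x - 2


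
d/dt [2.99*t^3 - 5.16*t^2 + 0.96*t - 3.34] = 8.97*t^2 - 10.32*t + 0.96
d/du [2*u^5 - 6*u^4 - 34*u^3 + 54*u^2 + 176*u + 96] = 10*u^4 - 24*u^3 - 102*u^2 + 108*u + 176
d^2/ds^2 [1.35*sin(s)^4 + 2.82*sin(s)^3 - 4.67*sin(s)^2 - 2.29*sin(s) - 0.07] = -21.6*sin(s)^4 - 25.38*sin(s)^3 + 34.88*sin(s)^2 + 19.21*sin(s) - 9.34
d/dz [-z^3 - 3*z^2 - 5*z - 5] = -3*z^2 - 6*z - 5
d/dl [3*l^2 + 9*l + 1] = 6*l + 9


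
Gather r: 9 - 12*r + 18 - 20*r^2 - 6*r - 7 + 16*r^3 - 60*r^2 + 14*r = 16*r^3 - 80*r^2 - 4*r + 20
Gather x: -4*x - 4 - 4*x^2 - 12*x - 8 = -4*x^2 - 16*x - 12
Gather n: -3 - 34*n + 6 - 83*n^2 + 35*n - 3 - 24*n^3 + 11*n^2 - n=-24*n^3 - 72*n^2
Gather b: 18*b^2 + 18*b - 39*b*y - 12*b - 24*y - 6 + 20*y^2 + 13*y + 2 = 18*b^2 + b*(6 - 39*y) + 20*y^2 - 11*y - 4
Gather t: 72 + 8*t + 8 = 8*t + 80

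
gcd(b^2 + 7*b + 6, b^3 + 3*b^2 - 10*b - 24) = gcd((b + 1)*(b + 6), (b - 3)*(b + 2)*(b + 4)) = 1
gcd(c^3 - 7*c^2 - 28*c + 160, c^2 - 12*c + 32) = c^2 - 12*c + 32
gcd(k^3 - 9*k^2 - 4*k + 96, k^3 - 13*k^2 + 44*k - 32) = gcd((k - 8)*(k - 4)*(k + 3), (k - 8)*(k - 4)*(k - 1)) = k^2 - 12*k + 32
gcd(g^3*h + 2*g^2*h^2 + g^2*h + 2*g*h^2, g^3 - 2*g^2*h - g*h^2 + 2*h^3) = 1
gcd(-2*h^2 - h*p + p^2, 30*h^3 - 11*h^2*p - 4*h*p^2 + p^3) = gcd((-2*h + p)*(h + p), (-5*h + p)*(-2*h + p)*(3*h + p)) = -2*h + p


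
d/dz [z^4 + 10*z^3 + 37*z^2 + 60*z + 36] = 4*z^3 + 30*z^2 + 74*z + 60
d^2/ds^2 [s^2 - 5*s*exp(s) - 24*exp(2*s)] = -5*s*exp(s) - 96*exp(2*s) - 10*exp(s) + 2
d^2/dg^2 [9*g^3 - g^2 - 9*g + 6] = 54*g - 2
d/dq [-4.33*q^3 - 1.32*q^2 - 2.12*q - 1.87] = -12.99*q^2 - 2.64*q - 2.12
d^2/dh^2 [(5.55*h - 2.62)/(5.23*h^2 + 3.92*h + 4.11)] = ((5.55*h - 2.62)*(10.46*h + 3.92)*(20.92*h + 7.84) - (174.159*h + 16.1068)*(5.23*h^2 + 3.92*h + 4.11))/(5.23*h^2 + 3.92*h + 4.11)^3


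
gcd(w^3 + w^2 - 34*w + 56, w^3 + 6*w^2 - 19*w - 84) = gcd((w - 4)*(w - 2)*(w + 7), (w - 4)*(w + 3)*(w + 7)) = w^2 + 3*w - 28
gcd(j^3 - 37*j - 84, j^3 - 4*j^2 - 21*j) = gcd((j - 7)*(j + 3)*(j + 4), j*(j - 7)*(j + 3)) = j^2 - 4*j - 21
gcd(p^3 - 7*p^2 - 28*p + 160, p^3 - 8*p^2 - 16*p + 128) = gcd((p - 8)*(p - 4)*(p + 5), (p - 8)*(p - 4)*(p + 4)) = p^2 - 12*p + 32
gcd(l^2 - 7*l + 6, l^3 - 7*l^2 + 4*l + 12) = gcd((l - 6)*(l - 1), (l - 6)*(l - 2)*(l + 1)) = l - 6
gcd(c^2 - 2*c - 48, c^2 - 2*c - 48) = c^2 - 2*c - 48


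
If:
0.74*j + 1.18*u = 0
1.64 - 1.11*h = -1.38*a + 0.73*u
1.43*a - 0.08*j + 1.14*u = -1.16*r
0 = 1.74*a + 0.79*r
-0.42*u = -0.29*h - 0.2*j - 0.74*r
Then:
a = 0.20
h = 1.61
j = -0.29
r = -0.45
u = 0.18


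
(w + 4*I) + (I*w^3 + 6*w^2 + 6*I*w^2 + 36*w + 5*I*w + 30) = I*w^3 + 6*w^2 + 6*I*w^2 + 37*w + 5*I*w + 30 + 4*I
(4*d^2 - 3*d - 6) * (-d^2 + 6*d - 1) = -4*d^4 + 27*d^3 - 16*d^2 - 33*d + 6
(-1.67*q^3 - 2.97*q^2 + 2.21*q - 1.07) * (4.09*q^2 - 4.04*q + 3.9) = -6.8303*q^5 - 5.4005*q^4 + 14.5247*q^3 - 24.8877*q^2 + 12.9418*q - 4.173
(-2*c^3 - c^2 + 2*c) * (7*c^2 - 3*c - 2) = -14*c^5 - c^4 + 21*c^3 - 4*c^2 - 4*c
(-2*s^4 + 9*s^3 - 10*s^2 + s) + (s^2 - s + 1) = -2*s^4 + 9*s^3 - 9*s^2 + 1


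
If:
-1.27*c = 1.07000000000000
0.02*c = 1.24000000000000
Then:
No Solution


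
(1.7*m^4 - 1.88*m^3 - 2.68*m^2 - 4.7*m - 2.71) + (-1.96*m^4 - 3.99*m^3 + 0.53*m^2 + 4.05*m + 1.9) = -0.26*m^4 - 5.87*m^3 - 2.15*m^2 - 0.65*m - 0.81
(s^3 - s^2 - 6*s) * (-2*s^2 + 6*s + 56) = -2*s^5 + 8*s^4 + 62*s^3 - 92*s^2 - 336*s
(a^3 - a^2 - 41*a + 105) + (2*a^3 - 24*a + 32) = 3*a^3 - a^2 - 65*a + 137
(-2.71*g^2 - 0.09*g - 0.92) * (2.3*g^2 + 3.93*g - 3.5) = -6.233*g^4 - 10.8573*g^3 + 7.0153*g^2 - 3.3006*g + 3.22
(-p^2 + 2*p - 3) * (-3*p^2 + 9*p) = 3*p^4 - 15*p^3 + 27*p^2 - 27*p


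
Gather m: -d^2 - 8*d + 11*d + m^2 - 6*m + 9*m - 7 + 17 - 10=-d^2 + 3*d + m^2 + 3*m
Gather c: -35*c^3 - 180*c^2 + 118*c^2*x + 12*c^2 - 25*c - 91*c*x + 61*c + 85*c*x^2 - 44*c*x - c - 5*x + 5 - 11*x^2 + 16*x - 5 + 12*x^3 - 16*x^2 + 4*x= -35*c^3 + c^2*(118*x - 168) + c*(85*x^2 - 135*x + 35) + 12*x^3 - 27*x^2 + 15*x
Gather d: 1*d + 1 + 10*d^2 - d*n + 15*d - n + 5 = 10*d^2 + d*(16 - n) - n + 6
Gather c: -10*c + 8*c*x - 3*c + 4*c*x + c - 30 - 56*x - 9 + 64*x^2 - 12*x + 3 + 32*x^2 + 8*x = c*(12*x - 12) + 96*x^2 - 60*x - 36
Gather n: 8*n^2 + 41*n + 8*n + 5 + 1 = 8*n^2 + 49*n + 6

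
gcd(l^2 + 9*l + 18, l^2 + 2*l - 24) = l + 6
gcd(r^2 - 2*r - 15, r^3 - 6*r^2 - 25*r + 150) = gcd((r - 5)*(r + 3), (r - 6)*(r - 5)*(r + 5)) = r - 5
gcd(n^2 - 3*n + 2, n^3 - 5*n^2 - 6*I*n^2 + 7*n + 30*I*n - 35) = 1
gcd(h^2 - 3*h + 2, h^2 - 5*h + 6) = h - 2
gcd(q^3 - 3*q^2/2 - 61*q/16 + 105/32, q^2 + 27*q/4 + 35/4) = q + 7/4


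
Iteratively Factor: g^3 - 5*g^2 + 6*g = (g)*(g^2 - 5*g + 6) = g*(g - 3)*(g - 2)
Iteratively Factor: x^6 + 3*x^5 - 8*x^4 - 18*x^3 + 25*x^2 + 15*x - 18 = (x + 1)*(x^5 + 2*x^4 - 10*x^3 - 8*x^2 + 33*x - 18) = (x - 1)*(x + 1)*(x^4 + 3*x^3 - 7*x^2 - 15*x + 18) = (x - 1)*(x + 1)*(x + 3)*(x^3 - 7*x + 6) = (x - 2)*(x - 1)*(x + 1)*(x + 3)*(x^2 + 2*x - 3) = (x - 2)*(x - 1)^2*(x + 1)*(x + 3)*(x + 3)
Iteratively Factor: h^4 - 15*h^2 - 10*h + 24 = (h + 3)*(h^3 - 3*h^2 - 6*h + 8) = (h - 4)*(h + 3)*(h^2 + h - 2) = (h - 4)*(h - 1)*(h + 3)*(h + 2)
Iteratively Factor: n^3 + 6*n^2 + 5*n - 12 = (n - 1)*(n^2 + 7*n + 12) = (n - 1)*(n + 3)*(n + 4)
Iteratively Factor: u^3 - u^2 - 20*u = (u + 4)*(u^2 - 5*u) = u*(u + 4)*(u - 5)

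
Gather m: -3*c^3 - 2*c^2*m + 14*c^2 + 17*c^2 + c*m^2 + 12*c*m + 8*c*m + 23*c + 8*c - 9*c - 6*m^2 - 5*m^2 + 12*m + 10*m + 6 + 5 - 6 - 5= -3*c^3 + 31*c^2 + 22*c + m^2*(c - 11) + m*(-2*c^2 + 20*c + 22)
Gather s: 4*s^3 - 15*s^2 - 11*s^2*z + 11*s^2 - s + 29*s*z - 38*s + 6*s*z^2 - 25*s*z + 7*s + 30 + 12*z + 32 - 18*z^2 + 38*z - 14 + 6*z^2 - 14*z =4*s^3 + s^2*(-11*z - 4) + s*(6*z^2 + 4*z - 32) - 12*z^2 + 36*z + 48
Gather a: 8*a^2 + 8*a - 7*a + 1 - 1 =8*a^2 + a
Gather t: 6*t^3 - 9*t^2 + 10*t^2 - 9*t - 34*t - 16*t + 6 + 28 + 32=6*t^3 + t^2 - 59*t + 66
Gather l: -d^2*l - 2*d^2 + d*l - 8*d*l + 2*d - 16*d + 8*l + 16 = -2*d^2 - 14*d + l*(-d^2 - 7*d + 8) + 16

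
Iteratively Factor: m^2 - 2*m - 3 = (m - 3)*(m + 1)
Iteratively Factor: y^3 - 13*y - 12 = (y + 3)*(y^2 - 3*y - 4) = (y + 1)*(y + 3)*(y - 4)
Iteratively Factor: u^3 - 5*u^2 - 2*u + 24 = (u - 4)*(u^2 - u - 6) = (u - 4)*(u - 3)*(u + 2)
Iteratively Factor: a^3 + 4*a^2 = (a + 4)*(a^2) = a*(a + 4)*(a)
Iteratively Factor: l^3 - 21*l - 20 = (l + 1)*(l^2 - l - 20) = (l + 1)*(l + 4)*(l - 5)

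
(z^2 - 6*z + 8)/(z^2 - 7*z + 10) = (z - 4)/(z - 5)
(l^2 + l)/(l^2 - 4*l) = (l + 1)/(l - 4)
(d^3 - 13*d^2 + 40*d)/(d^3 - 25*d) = (d - 8)/(d + 5)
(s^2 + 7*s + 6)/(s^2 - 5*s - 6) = (s + 6)/(s - 6)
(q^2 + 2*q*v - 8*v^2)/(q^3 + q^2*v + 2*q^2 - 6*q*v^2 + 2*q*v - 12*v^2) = (q + 4*v)/(q^2 + 3*q*v + 2*q + 6*v)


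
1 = 1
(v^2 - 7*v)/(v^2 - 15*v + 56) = v/(v - 8)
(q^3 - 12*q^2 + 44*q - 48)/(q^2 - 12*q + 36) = (q^2 - 6*q + 8)/(q - 6)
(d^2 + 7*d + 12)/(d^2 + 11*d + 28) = (d + 3)/(d + 7)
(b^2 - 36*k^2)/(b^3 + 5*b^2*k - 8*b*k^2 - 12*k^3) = (b - 6*k)/(b^2 - b*k - 2*k^2)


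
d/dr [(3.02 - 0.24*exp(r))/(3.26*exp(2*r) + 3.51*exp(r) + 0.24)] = (0.7824*exp(2*r) - 19.6904*exp(r) - 10.6578)*exp(r)/(10.6276*exp(4*r) + 22.8852*exp(3*r) + 13.8849*exp(2*r) + 1.6848*exp(r) + 0.0576)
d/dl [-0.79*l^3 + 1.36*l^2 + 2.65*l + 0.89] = -2.37*l^2 + 2.72*l + 2.65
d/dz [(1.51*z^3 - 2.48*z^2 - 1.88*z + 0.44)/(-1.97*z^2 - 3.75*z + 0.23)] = (-2.9747*z^4 - 11.325*z^3 + 6.6383*z^2 + 0.5928*z + 1.2176)/(3.8809*z^4 + 14.775*z^3 + 13.1563*z^2 - 1.725*z + 0.0529)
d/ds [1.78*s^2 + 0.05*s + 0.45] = 3.56*s + 0.05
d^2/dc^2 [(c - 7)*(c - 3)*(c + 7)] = 6*c - 6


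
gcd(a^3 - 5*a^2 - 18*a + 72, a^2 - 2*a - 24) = a^2 - 2*a - 24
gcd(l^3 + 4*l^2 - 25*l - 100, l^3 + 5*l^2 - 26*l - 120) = l^2 - l - 20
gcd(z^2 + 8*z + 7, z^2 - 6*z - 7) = z + 1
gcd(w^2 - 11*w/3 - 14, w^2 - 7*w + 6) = w - 6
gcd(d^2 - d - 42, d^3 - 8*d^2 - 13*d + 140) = d - 7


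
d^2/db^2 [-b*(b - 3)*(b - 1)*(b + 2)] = -12*b^2 + 12*b + 10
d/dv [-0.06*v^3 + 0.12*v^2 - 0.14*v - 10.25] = -0.18*v^2 + 0.24*v - 0.14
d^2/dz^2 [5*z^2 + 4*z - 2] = 10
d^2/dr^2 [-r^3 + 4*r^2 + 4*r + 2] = 8 - 6*r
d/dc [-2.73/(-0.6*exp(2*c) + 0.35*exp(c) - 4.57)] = (0.9555 - 3.276*exp(c))*exp(c)/(0.6*exp(2*c) - 0.35*exp(c) + 4.57)^2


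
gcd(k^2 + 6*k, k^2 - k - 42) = k + 6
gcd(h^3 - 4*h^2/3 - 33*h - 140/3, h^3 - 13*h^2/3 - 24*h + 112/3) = h^2 - 3*h - 28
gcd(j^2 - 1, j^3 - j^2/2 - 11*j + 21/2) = j - 1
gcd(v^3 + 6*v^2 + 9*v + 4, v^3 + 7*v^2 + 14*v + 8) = v^2 + 5*v + 4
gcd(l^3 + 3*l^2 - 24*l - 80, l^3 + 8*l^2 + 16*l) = l^2 + 8*l + 16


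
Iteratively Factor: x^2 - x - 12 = (x - 4)*(x + 3)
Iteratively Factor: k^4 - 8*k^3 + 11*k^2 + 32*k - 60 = (k - 3)*(k^3 - 5*k^2 - 4*k + 20) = (k - 3)*(k - 2)*(k^2 - 3*k - 10) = (k - 5)*(k - 3)*(k - 2)*(k + 2)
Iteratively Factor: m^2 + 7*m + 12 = (m + 4)*(m + 3)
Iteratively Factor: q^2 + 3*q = (q)*(q + 3)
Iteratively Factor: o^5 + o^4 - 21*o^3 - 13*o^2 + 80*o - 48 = (o + 3)*(o^4 - 2*o^3 - 15*o^2 + 32*o - 16) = (o + 3)*(o + 4)*(o^3 - 6*o^2 + 9*o - 4) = (o - 1)*(o + 3)*(o + 4)*(o^2 - 5*o + 4) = (o - 4)*(o - 1)*(o + 3)*(o + 4)*(o - 1)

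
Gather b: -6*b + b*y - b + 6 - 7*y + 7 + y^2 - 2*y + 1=b*(y - 7) + y^2 - 9*y + 14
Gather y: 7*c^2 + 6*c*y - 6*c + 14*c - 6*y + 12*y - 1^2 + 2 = 7*c^2 + 8*c + y*(6*c + 6) + 1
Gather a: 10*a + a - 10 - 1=11*a - 11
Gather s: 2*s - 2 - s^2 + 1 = -s^2 + 2*s - 1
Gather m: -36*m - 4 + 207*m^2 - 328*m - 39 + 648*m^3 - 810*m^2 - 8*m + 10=648*m^3 - 603*m^2 - 372*m - 33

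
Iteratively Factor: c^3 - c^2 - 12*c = (c)*(c^2 - c - 12) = c*(c - 4)*(c + 3)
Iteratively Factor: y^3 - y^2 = (y)*(y^2 - y) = y*(y - 1)*(y)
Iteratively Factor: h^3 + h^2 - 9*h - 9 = (h + 1)*(h^2 - 9) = (h + 1)*(h + 3)*(h - 3)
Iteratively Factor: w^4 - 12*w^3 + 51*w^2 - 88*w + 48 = (w - 4)*(w^3 - 8*w^2 + 19*w - 12) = (w - 4)^2*(w^2 - 4*w + 3) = (w - 4)^2*(w - 3)*(w - 1)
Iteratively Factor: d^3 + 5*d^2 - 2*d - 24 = (d - 2)*(d^2 + 7*d + 12) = (d - 2)*(d + 3)*(d + 4)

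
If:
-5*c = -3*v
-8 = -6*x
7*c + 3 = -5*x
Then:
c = -29/21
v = -145/63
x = 4/3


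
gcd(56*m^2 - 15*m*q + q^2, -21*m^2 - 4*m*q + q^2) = -7*m + q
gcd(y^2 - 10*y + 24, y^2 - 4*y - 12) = y - 6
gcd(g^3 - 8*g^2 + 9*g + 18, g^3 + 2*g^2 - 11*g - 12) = g^2 - 2*g - 3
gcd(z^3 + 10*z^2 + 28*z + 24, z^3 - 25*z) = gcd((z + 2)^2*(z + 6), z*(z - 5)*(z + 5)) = 1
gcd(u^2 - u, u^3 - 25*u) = u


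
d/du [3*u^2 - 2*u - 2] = 6*u - 2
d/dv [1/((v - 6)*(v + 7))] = (-2*v - 1)/(v^4 + 2*v^3 - 83*v^2 - 84*v + 1764)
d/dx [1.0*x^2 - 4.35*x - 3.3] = 2.0*x - 4.35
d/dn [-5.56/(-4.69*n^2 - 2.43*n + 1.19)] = (-52.1528*n - 13.5108)/(4.69*n^2 + 2.43*n - 1.19)^2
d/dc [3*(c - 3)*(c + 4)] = 6*c + 3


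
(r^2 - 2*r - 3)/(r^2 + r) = (r - 3)/r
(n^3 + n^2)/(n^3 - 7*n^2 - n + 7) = n^2/(n^2 - 8*n + 7)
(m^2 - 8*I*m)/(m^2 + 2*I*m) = (m - 8*I)/(m + 2*I)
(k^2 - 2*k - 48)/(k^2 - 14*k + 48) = (k + 6)/(k - 6)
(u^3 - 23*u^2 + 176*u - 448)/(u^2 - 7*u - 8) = (u^2 - 15*u + 56)/(u + 1)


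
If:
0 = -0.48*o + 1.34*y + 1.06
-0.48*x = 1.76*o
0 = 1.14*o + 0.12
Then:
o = -0.11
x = 0.39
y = -0.83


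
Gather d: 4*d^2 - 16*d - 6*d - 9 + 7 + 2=4*d^2 - 22*d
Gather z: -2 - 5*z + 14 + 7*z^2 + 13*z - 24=7*z^2 + 8*z - 12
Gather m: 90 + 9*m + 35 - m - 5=8*m + 120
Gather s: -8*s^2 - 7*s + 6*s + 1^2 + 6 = -8*s^2 - s + 7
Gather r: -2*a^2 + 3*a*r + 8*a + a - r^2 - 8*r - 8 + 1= -2*a^2 + 9*a - r^2 + r*(3*a - 8) - 7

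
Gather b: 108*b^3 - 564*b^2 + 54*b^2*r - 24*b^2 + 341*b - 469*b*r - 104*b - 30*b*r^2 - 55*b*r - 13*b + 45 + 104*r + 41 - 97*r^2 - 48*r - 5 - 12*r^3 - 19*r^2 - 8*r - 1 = 108*b^3 + b^2*(54*r - 588) + b*(-30*r^2 - 524*r + 224) - 12*r^3 - 116*r^2 + 48*r + 80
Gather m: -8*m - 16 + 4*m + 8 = -4*m - 8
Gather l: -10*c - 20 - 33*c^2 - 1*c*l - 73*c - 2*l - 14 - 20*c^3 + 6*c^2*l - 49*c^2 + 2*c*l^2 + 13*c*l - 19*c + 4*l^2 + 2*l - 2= -20*c^3 - 82*c^2 - 102*c + l^2*(2*c + 4) + l*(6*c^2 + 12*c) - 36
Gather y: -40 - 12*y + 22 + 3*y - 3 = -9*y - 21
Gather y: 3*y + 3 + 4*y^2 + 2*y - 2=4*y^2 + 5*y + 1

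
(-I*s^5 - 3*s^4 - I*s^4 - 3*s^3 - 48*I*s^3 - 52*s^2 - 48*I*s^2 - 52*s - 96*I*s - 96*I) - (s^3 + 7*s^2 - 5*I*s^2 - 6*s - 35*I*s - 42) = -I*s^5 - 3*s^4 - I*s^4 - 4*s^3 - 48*I*s^3 - 59*s^2 - 43*I*s^2 - 46*s - 61*I*s + 42 - 96*I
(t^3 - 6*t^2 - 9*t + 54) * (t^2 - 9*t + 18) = t^5 - 15*t^4 + 63*t^3 + 27*t^2 - 648*t + 972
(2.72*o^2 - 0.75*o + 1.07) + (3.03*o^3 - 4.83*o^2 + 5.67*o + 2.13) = 3.03*o^3 - 2.11*o^2 + 4.92*o + 3.2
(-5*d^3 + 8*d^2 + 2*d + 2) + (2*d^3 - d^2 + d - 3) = -3*d^3 + 7*d^2 + 3*d - 1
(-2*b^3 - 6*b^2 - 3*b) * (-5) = 10*b^3 + 30*b^2 + 15*b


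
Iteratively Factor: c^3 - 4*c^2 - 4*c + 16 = (c - 2)*(c^2 - 2*c - 8) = (c - 4)*(c - 2)*(c + 2)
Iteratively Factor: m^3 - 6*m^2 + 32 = (m - 4)*(m^2 - 2*m - 8) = (m - 4)*(m + 2)*(m - 4)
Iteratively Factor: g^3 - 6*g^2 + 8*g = (g - 4)*(g^2 - 2*g) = g*(g - 4)*(g - 2)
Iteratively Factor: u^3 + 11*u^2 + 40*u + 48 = (u + 3)*(u^2 + 8*u + 16) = (u + 3)*(u + 4)*(u + 4)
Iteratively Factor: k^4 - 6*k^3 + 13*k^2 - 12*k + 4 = (k - 1)*(k^3 - 5*k^2 + 8*k - 4) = (k - 2)*(k - 1)*(k^2 - 3*k + 2) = (k - 2)^2*(k - 1)*(k - 1)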